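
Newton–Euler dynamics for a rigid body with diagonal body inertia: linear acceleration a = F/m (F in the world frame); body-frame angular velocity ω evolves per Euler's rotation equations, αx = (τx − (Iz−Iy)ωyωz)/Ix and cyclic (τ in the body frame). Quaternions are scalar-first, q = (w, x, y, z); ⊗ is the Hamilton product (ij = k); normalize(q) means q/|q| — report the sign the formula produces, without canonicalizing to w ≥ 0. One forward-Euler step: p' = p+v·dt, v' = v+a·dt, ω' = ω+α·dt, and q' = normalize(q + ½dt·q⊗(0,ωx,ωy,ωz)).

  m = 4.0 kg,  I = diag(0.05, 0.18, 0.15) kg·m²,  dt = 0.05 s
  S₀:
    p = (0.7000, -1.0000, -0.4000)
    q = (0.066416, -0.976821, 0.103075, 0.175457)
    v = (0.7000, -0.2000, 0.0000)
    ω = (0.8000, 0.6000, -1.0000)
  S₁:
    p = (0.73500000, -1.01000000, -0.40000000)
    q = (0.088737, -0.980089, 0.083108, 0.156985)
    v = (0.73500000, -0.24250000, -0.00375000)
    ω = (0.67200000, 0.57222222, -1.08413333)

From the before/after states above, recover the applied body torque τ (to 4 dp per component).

τ = (-0.1100, -0.0200, -0.1900)

Δω = ω₁−ω₀ = (-0.12800000, -0.02777778, -0.08413333)
I·α + gyro = (-0.1100, -0.0200, -0.1900)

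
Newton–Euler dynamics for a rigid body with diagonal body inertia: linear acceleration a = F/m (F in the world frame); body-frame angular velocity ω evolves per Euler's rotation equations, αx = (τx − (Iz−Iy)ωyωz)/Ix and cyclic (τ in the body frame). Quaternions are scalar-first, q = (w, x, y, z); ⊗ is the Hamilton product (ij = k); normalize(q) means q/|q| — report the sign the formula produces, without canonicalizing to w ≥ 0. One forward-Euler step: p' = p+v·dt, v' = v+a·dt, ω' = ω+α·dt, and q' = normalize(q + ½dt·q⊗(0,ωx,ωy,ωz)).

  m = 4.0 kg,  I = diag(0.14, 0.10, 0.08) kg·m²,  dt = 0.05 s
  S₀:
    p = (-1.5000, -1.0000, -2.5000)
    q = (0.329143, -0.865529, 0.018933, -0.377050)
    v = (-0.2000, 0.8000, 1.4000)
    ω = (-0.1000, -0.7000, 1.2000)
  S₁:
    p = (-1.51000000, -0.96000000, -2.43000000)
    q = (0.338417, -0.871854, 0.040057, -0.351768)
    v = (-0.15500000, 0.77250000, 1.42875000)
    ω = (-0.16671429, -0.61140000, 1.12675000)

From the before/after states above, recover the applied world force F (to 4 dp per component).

velocity change Δv = (0.04500000, -0.02750000, 0.02875000)
F = m·Δv/dt = (3.6000, -2.2000, 2.3000)

F = (3.6000, -2.2000, 2.3000)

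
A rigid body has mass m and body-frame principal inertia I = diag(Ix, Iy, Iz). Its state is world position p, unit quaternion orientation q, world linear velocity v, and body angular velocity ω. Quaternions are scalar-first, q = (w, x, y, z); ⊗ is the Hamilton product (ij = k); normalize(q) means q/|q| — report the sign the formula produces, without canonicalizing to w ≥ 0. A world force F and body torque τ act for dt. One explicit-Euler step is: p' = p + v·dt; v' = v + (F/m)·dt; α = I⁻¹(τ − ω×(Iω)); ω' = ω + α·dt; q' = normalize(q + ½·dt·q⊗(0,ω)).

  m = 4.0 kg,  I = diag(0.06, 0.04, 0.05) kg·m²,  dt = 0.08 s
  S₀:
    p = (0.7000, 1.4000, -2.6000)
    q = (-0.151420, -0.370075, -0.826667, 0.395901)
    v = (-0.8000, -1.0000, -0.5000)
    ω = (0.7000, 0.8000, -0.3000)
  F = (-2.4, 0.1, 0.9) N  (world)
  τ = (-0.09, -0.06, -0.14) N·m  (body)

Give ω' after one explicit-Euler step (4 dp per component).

ω×(Iω) gyroscopic = (-0.0024, -0.0021, -0.0112)
angular accel α = (-1.4600, -1.4475, -2.5760)
ω' = ω + α·dt = (0.5832, 0.6842, -0.5061)

ω' = (0.5832, 0.6842, -0.5061)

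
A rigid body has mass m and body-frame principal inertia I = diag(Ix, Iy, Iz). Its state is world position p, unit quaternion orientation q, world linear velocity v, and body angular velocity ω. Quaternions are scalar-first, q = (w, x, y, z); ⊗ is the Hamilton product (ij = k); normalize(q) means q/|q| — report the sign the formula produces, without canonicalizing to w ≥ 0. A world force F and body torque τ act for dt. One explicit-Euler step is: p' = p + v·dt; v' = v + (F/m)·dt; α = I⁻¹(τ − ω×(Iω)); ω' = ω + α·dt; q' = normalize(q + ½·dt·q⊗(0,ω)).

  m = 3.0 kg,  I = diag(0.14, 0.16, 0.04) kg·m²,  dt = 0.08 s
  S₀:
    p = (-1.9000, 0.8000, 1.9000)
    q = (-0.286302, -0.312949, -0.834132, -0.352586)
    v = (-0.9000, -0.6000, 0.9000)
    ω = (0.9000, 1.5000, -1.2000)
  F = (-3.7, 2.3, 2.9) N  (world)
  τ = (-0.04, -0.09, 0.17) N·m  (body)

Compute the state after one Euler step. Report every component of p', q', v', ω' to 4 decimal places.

p' = (-1.9720, 0.7520, 1.9720)
q' = (-0.2410, -0.2611, -0.8759, -0.3264)
v' = (-0.9987, -0.5387, 0.9773)
ω' = (0.7537, 1.5090, -0.9140)

gyro term ω×Iω = (0.2160, -0.1080, 0.0270)
α = I⁻¹(τ − ω×Iω) = (-1.8286, 0.1125, 3.5750)
ω' = ω + α·dt = (0.7537, 1.5090, -0.9140)
2q̇ = q⊗(0,ω) = (1.1097489, 1.2721656, -1.1223192, 0.6248577)
updated quaternion q' = (-0.2410, -0.2611, -0.8759, -0.3264)
a = F/m = (-1.2333, 0.7667, 0.9667)
p' = p + v·dt = (-1.9720, 0.7520, 1.9720)
v + (F/m)dt = (-0.9987, -0.5387, 0.9773)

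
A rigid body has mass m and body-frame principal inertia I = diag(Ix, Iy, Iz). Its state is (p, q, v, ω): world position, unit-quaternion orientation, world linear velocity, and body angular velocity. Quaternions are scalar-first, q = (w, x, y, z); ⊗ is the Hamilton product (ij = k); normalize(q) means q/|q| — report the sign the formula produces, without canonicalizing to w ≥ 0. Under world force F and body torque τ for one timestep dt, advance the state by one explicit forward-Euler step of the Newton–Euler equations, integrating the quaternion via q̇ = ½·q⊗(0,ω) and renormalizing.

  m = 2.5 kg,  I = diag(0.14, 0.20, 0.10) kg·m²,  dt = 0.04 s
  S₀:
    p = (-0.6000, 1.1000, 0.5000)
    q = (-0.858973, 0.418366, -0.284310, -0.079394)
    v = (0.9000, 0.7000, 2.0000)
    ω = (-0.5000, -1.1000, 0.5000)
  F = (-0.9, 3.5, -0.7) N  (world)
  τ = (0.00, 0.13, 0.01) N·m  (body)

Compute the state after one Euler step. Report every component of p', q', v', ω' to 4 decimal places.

p' = (-0.5640, 1.1280, 0.5800)
q' = (-0.8600, 0.4222, -0.2687, -0.1000)
v' = (0.8856, 0.7560, 1.9888)
ω' = (-0.5157, -1.0720, 0.4908)

new position p' = (-0.5640, 1.1280, 0.5800)
v' = v + a·dt = (0.8856, 0.7560, 1.9888)
precession coupling ω×(Iω) = (0.0550, -0.0100, 0.0330)
α = I⁻¹(τ − ω×Iω) = (-0.3929, 0.7000, -0.2300)
ω' = ω + α·dt = (-0.5157, -1.0720, 0.4908)
2q̇ = q⊗(0,ω) = (-0.0638610, 0.1999981, 0.7753843, -1.0318441)
q + ½dt·q⊗(0,ω), renormalized = (-0.8600, 0.4222, -0.2687, -0.1000)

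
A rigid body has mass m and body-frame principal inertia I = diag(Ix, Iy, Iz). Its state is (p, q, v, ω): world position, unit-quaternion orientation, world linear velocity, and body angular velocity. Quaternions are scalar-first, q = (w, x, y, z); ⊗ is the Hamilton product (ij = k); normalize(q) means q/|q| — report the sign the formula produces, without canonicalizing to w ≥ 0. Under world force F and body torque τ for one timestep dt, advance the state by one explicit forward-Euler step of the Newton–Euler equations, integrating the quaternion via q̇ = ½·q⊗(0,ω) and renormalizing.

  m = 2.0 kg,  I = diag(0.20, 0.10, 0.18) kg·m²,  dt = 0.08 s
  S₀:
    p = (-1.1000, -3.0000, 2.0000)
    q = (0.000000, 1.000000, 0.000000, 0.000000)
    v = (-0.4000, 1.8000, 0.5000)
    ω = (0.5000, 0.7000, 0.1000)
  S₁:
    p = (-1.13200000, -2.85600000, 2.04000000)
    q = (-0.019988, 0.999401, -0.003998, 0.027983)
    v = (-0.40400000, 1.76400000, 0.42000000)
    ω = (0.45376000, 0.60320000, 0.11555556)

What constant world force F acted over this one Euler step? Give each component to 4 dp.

F = (-0.1000, -0.9000, -2.0000)

Δv = v₁−v₀ = (-0.00400000, -0.03600000, -0.08000000)
applied force F = (-0.1000, -0.9000, -2.0000)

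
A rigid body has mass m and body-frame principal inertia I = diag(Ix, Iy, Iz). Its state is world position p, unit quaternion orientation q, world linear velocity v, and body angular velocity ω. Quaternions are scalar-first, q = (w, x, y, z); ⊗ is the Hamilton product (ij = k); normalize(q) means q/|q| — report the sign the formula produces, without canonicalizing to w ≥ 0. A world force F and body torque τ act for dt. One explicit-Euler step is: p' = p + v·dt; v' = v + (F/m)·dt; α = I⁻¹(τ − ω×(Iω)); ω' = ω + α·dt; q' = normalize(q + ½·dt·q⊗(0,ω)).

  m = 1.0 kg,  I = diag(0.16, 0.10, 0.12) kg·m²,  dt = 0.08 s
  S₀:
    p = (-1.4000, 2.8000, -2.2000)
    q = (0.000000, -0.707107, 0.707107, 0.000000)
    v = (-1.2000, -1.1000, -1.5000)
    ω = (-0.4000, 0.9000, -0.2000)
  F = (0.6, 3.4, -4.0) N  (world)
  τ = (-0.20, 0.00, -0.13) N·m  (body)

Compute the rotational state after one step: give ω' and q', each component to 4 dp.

ω' = (-0.4982, 0.8974, -0.3011)
q' = (-0.0367, -0.7122, 0.7009, -0.0141)

gyro term ω×Iω = (-0.0036, 0.0032, 0.0216)
(τ − ω×Iω)/I = (-1.2275, -0.0320, -1.2633)
ω' = ω + α·dt = (-0.4982, 0.8974, -0.3011)
2q̇ = q⊗(0,ω) = (-0.9192391, -0.1414214, -0.1414214, -0.3535535)
updated quaternion q' = (-0.0367, -0.7122, 0.7009, -0.0141)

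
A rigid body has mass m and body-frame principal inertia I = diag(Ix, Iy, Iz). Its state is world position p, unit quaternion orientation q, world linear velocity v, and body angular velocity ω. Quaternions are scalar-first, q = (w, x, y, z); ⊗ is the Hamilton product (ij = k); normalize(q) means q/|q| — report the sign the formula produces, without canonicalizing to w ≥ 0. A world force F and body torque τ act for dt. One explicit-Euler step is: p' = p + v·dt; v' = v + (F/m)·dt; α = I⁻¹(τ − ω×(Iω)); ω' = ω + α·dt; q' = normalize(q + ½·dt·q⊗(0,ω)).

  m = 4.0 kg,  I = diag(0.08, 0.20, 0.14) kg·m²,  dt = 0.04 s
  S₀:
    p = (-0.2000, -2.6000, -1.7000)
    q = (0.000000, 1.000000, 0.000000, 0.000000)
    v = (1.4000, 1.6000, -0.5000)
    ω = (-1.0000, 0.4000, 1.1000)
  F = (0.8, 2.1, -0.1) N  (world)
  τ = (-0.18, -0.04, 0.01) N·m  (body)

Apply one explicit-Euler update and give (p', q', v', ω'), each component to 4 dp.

precession coupling ω×(Iω) = (-0.0264, 0.0660, -0.0480)
angular accel α = (-1.9200, -0.5300, 0.4143)
ω + α·dt = (-1.0768, 0.3788, 1.1166)
q⊗(0,ω) = (1.0000000, 0.0000000, -1.1000000, 0.4000000)
updated quaternion q' = (0.0200, 0.9995, -0.0220, 0.0080)
p + v·dt = (-0.1440, -2.5360, -1.7200)
v + (F/m)dt = (1.4080, 1.6210, -0.5010)

p' = (-0.1440, -2.5360, -1.7200)
q' = (0.0200, 0.9995, -0.0220, 0.0080)
v' = (1.4080, 1.6210, -0.5010)
ω' = (-1.0768, 0.3788, 1.1166)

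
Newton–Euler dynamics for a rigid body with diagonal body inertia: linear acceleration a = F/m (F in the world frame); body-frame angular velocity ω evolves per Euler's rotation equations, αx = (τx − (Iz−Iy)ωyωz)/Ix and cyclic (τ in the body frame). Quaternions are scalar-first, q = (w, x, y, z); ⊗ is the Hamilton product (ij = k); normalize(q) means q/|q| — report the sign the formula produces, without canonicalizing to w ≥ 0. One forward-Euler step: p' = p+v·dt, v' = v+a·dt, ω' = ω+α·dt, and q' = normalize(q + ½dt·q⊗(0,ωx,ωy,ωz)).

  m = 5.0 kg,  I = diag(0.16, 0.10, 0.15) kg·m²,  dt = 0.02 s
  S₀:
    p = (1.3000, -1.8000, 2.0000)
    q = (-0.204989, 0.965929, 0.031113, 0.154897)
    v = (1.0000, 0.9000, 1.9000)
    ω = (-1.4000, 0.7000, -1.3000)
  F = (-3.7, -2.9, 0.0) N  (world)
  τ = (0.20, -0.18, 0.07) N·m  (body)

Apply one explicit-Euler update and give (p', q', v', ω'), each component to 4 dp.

p' = (1.3200, -1.7820, 2.0380)
q' = (-0.1896, 0.9671, 0.0401, 0.1647)
v' = (0.9852, 0.8884, 1.9000)
ω' = (-1.3693, 0.6604, -1.2985)

a = (-0.7400, -0.5800, 0.0000)
p' = p + v·dt = (1.3200, -1.7820, 2.0380)
new velocity v' = (0.9852, 0.8884, 1.9000)
gyro term ω×Iω = (-0.0455, 0.0182, 0.0588)
angular accel α = (1.5344, -1.9820, 0.0747)
ω' = ω + α·dt = (-1.3693, 0.6604, -1.2985)
2q̇ = q⊗(0,ω) = (1.5318876, 0.1381098, 0.8953596, 0.9861942)
q + ½dt·q⊗(0,ω), renormalized = (-0.1896, 0.9671, 0.0401, 0.1647)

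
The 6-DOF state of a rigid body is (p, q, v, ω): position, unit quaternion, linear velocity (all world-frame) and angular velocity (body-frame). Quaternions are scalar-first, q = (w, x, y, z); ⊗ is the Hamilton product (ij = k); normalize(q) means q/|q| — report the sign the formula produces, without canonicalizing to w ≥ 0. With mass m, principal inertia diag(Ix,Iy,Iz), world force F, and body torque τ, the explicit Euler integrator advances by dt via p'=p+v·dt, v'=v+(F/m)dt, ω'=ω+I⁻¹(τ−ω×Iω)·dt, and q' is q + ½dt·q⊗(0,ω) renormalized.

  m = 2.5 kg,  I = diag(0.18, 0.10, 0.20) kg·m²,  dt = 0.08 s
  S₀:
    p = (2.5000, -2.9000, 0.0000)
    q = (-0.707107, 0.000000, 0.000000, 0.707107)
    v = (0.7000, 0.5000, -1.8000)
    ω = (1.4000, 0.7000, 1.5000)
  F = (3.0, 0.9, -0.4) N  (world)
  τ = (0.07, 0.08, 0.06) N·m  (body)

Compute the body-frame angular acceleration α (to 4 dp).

precession coupling ω×(Iω) = (0.1050, -0.0420, -0.0784)
angular accel α = (-0.1944, 1.2200, 0.6920)

α = (-0.1944, 1.2200, 0.6920)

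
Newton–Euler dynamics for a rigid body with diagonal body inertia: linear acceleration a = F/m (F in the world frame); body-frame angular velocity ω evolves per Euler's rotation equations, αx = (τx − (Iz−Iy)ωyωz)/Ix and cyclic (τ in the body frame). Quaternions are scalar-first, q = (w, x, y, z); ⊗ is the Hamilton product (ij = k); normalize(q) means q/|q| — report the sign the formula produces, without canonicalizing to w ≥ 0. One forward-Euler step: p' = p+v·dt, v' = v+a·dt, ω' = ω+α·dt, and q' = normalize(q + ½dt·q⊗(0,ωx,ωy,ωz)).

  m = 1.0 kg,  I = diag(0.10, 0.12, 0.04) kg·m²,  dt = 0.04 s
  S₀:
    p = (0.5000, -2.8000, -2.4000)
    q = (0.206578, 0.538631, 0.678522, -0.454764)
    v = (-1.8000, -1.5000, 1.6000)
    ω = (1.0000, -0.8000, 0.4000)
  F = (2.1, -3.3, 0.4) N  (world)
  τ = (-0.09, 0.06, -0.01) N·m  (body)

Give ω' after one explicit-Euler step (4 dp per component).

ω' = (0.9538, -0.7880, 0.4060)

gyro term ω×Iω = (0.0256, 0.0240, -0.0160)
(τ − ω×Iω)/I = (-1.1560, 0.3000, 0.1500)
new body rate ω' = (0.9538, -0.7880, 0.4060)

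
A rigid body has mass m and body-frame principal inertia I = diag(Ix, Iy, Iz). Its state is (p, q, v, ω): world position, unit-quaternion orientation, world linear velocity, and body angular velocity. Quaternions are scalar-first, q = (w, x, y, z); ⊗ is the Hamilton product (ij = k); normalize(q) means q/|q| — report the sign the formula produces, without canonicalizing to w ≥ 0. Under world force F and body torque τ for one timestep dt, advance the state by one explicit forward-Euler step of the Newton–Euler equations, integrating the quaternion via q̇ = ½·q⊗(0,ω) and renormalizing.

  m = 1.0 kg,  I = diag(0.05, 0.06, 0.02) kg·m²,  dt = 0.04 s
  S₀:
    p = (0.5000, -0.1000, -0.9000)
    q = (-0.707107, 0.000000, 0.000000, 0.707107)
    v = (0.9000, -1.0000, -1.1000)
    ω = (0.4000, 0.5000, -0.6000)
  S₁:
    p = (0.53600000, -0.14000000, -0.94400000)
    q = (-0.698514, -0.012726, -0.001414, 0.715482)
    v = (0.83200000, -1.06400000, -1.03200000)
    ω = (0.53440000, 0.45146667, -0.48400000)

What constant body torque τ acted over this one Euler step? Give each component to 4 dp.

ω₁ − ω₀ = (0.13440000, -0.04853333, 0.11600000)
gyro term ω₀×Iω₀ = (0.0120, -0.0072, 0.0020)
τ = I·(Δω/dt) + ω₀×(Iω₀) = (0.1800, -0.0800, 0.0600)

τ = (0.1800, -0.0800, 0.0600)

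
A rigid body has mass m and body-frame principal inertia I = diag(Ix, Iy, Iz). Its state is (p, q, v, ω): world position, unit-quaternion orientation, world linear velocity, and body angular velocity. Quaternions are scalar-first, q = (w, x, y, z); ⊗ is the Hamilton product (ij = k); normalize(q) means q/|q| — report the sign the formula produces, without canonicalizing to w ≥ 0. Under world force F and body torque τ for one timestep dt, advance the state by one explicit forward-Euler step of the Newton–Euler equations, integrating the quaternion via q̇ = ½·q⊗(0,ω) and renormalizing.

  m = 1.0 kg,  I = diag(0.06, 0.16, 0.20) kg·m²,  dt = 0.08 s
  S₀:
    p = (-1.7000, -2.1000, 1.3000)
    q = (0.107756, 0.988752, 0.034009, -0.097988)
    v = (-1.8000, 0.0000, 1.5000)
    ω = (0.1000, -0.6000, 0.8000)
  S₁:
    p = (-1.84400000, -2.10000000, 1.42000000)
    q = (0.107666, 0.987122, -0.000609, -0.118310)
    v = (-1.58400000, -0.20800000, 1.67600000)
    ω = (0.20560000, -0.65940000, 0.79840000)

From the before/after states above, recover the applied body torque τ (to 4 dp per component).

τ = (0.0600, -0.1300, -0.0100)

rate change Δω = (0.10560000, -0.05940000, -0.00160000)
applied torque τ = (0.0600, -0.1300, -0.0100)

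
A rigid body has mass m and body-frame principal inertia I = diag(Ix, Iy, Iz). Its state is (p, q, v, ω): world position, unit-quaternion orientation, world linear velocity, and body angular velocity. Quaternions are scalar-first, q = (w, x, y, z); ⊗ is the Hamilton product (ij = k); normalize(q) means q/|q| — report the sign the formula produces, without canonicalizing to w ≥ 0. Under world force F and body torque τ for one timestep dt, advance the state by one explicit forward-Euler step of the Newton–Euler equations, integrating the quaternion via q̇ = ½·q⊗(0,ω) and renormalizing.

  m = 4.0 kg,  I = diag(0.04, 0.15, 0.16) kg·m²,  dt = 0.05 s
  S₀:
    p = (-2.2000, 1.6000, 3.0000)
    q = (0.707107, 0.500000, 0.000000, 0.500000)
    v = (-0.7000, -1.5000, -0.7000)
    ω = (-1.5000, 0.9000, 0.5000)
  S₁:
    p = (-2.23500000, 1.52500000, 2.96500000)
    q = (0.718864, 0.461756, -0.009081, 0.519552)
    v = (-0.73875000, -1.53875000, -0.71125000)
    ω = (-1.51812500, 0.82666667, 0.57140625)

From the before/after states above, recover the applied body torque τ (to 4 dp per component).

τ = (-0.0100, -0.1300, 0.0800)

Δω = ω₁−ω₀ = (-0.01812500, -0.07333333, 0.07140625)
precession coupling = (0.0045, 0.0900, -0.1485)
τ = I·(Δω/dt) + ω₀×(Iω₀) = (-0.0100, -0.1300, 0.0800)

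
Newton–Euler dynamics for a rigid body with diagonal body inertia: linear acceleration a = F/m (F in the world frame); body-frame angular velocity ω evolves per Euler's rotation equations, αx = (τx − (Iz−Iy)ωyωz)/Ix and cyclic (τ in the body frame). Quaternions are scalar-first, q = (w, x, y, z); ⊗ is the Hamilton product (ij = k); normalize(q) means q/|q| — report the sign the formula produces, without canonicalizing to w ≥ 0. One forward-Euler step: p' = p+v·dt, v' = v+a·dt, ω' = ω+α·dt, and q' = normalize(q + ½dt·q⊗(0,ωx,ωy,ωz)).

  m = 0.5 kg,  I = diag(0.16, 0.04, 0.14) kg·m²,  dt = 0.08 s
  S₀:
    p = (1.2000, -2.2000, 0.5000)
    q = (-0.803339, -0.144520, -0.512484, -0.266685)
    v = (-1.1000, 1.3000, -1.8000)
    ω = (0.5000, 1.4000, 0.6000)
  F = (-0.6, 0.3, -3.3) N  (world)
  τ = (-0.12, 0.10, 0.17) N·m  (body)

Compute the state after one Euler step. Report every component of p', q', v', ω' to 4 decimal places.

ω×(Iω) gyroscopic = (0.0840, 0.0060, -0.0840)
angular accel α = (-1.2750, 2.3500, 1.8143)
ω + α·dt = (0.3980, 1.5880, 0.7451)
2q̇ = q⊗(0,ω) = (0.9497486, -0.3358009, -1.1713051, -0.4280894)
updated quaternion q' = (-0.7638, -0.1576, -0.5582, -0.2832)
new position p' = (1.1120, -2.0960, 0.3560)
new velocity v' = (-1.1960, 1.3480, -2.3280)

p' = (1.1120, -2.0960, 0.3560)
q' = (-0.7638, -0.1576, -0.5582, -0.2832)
v' = (-1.1960, 1.3480, -2.3280)
ω' = (0.3980, 1.5880, 0.7451)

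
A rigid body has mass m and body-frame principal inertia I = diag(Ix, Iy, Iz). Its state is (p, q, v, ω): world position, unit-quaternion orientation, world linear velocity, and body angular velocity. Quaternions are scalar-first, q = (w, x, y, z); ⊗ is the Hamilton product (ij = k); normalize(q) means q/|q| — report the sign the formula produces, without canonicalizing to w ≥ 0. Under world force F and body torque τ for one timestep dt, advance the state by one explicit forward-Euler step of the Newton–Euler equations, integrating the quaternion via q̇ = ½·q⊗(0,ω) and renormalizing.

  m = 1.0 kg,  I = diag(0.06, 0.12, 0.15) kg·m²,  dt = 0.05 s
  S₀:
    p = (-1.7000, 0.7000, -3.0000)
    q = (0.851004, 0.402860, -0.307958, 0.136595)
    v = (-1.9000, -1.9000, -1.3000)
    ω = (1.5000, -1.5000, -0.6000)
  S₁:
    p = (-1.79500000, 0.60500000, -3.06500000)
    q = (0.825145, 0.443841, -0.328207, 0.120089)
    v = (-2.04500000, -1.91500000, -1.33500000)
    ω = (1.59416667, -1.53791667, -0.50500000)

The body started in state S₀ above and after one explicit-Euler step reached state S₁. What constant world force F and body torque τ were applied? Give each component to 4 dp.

Δv = v₁−v₀ = (-0.14500000, -0.01500000, -0.03500000)
m·(v₁−v₀)/dt = (-2.9000, -0.3000, -0.7000)
rate change Δω = (0.09416667, -0.03791667, 0.09500000)
τ = I·(Δω/dt) + ω₀×(Iω₀) = (0.1400, -0.0100, 0.1500)

F = (-2.9000, -0.3000, -0.7000)
τ = (0.1400, -0.0100, 0.1500)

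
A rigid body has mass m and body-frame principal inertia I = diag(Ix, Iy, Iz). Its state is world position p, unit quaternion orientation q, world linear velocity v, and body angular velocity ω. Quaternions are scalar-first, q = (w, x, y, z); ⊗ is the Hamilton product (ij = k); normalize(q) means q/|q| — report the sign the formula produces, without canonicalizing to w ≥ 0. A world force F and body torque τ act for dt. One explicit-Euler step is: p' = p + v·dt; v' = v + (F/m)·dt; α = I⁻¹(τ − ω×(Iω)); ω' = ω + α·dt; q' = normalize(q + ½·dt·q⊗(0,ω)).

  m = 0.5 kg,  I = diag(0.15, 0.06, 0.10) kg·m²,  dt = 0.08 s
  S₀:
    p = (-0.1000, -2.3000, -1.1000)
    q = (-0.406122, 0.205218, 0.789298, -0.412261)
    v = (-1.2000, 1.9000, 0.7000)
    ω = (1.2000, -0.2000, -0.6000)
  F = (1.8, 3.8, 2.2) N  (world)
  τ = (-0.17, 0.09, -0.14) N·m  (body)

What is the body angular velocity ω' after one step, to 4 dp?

precession coupling ω×(Iω) = (0.0048, -0.0360, 0.0216)
(τ − ω×Iω)/I = (-1.1653, 2.1000, -1.6160)
new body rate ω' = (1.1068, -0.0320, -0.7293)

ω' = (1.1068, -0.0320, -0.7293)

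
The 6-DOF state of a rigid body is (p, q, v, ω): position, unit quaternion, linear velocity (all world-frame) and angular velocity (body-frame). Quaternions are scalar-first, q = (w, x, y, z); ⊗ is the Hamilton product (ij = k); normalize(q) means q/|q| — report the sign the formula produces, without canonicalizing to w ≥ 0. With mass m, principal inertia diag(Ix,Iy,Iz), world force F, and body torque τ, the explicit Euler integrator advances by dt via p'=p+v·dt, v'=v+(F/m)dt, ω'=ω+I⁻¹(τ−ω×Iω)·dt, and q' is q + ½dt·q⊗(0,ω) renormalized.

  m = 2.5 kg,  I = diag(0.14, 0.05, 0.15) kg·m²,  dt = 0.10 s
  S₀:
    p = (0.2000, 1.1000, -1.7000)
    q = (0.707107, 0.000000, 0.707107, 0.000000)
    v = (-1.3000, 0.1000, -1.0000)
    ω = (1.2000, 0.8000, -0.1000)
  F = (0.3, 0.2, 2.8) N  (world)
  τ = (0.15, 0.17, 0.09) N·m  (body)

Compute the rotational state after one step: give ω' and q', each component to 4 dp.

angular accel α = (1.1286, 3.3760, 1.1760)
new body rate ω' = (1.3129, 1.1376, 0.0176)
q⊗(0,ω) = (-0.5656856, 0.7778177, 0.5656856, -0.9192391)
q' = normalize(q + ½dt·q⊗(0,ω)) = (0.6771, 0.0388, 0.7335, -0.0458)

ω' = (1.3129, 1.1376, 0.0176)
q' = (0.6771, 0.0388, 0.7335, -0.0458)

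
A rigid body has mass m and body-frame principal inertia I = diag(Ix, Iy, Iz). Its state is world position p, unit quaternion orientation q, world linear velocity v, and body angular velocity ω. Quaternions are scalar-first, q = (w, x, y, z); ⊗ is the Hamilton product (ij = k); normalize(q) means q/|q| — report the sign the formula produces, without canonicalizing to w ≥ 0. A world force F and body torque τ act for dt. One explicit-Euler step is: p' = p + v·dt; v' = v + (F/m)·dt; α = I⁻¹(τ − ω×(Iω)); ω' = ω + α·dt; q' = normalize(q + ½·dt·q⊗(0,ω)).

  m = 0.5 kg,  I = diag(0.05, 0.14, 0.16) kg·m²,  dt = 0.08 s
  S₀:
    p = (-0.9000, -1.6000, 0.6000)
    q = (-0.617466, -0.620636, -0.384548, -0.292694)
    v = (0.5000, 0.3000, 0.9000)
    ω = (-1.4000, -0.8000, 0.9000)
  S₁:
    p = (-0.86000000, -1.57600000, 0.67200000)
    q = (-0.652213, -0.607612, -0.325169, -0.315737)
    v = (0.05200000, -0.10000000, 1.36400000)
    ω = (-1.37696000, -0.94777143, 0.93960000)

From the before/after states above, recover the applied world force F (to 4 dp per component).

F = (-2.8000, -2.5000, 2.9000)

v₁ − v₀ = (-0.44800000, -0.40000000, 0.46400000)
m·(v₁−v₀)/dt = (-2.8000, -2.5000, 2.9000)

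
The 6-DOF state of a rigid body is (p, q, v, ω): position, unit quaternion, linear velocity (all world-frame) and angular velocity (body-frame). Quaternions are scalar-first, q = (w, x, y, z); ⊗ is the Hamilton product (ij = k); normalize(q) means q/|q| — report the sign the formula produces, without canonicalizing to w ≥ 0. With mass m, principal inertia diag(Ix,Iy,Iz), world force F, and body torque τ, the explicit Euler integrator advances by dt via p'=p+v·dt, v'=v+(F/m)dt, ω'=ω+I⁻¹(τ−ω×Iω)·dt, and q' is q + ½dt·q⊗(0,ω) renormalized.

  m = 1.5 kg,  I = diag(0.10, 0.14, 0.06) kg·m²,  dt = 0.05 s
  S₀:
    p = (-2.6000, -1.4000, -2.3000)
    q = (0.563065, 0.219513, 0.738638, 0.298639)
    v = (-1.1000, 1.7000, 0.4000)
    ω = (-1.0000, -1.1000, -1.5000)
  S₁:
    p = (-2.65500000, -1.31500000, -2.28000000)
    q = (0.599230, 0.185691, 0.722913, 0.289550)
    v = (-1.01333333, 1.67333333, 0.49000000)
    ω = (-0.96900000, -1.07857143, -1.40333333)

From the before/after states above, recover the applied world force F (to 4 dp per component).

F = (2.6000, -0.8000, 2.7000)

velocity change Δv = (0.08666667, -0.02666667, 0.09000000)
F = m·Δv/dt = (2.6000, -0.8000, 2.7000)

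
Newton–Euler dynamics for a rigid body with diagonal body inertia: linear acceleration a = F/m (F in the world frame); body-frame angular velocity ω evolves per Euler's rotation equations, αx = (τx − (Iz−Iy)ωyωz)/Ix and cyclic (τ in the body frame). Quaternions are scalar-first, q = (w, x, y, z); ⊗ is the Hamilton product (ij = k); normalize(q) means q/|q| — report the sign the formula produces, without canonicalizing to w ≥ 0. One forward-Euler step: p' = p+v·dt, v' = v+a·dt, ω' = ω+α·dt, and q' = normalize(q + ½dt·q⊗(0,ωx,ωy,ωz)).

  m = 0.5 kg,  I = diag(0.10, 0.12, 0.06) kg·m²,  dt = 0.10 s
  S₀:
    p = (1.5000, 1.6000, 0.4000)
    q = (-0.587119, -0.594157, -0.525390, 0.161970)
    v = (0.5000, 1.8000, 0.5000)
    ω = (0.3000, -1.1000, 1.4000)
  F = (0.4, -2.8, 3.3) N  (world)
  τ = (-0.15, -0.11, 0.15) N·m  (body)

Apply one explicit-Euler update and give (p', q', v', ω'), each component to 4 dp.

p' = (1.5500, 1.7800, 0.4500)
q' = (-0.6159, -0.6283, -0.4473, 0.1608)
v' = (0.5800, 1.2400, 1.1600)
ω' = (0.0576, -1.2057, 1.6610)

gyro term ω×Iω = (0.0924, 0.0168, -0.0066)
(τ − ω×Iω)/I = (-2.4240, -1.0567, 2.6100)
new body rate ω' = (0.0576, -1.2057, 1.6610)
2q̇ = q⊗(0,ω) = (-0.6264399, -0.7335147, 1.5262417, -0.0107769)
q' = normalize(q + ½dt·q⊗(0,ω)) = (-0.6159, -0.6283, -0.4473, 0.1608)
linear accel F/m = (0.8000, -5.6000, 6.6000)
new position p' = (1.5500, 1.7800, 0.4500)
v + (F/m)dt = (0.5800, 1.2400, 1.1600)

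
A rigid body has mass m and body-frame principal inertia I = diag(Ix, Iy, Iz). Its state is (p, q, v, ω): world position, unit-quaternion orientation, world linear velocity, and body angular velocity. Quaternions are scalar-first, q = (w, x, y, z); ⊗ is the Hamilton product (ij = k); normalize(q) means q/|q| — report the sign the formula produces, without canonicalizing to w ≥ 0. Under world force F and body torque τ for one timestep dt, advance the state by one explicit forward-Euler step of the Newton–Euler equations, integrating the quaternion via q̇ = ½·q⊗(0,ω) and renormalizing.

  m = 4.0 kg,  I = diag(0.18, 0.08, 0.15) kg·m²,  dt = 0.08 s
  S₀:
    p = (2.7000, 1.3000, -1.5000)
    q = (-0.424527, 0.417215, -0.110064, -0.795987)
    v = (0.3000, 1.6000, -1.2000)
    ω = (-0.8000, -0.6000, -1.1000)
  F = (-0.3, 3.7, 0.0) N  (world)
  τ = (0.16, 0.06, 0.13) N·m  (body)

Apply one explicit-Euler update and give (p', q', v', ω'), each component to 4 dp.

new position p' = (2.7240, 1.4280, -1.5960)
v' = v + a·dt = (0.2940, 1.6740, -1.2000)
gyro term ω×Iω = (0.0462, 0.0264, -0.0480)
α = I⁻¹(τ − ω×Iω) = (0.6322, 0.4200, 1.1867)
ω + α·dt = (-0.7494, -0.5664, -1.0051)
Hamilton product q⊗(0,ω) = (-0.6078521, -0.0169002, 1.3504423, 0.1285995)
q + ½dt·q⊗(0,ω), renormalized = (-0.4480, 0.4158, -0.0559, -0.7894)

p' = (2.7240, 1.4280, -1.5960)
q' = (-0.4480, 0.4158, -0.0559, -0.7894)
v' = (0.2940, 1.6740, -1.2000)
ω' = (-0.7494, -0.5664, -1.0051)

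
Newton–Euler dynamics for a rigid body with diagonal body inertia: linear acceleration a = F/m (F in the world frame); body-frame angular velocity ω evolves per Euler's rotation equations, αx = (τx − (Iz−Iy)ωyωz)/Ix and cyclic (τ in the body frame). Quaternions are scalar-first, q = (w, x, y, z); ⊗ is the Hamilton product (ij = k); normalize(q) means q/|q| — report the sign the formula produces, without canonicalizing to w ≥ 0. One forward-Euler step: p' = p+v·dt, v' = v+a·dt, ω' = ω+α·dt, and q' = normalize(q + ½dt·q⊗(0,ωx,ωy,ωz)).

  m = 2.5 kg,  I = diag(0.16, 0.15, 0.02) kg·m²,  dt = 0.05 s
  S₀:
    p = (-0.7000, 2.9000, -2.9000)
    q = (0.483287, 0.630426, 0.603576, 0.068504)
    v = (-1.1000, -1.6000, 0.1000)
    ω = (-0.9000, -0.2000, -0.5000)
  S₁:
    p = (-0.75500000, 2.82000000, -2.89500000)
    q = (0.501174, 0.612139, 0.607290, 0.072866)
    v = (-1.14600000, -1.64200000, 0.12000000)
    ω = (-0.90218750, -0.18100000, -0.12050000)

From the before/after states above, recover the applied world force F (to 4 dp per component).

F = (-2.3000, -2.1000, 1.0000)

Δv = v₁−v₀ = (-0.04600000, -0.04200000, 0.02000000)
applied force F = (-2.3000, -2.1000, 1.0000)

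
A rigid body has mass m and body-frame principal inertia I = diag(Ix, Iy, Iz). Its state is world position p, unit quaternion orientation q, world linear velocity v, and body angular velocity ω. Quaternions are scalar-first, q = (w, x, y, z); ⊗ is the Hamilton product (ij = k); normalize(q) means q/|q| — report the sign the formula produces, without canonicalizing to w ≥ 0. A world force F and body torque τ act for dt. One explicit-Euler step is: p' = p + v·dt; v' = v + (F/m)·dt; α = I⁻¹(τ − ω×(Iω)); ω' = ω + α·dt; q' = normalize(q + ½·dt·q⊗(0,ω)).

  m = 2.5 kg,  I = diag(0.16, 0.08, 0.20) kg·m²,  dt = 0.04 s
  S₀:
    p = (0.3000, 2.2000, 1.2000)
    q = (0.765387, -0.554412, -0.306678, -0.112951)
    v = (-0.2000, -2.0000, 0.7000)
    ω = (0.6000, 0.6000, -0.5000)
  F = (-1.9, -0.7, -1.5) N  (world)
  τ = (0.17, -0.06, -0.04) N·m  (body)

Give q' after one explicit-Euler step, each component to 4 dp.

2q̇ = q⊗(0,ω) = (0.4601785, 0.6803418, 0.1142556, -0.5313339)
q' = normalize(q + ½dt·q⊗(0,ω)) = (0.7744, -0.5407, -0.3043, -0.1236)

q' = (0.7744, -0.5407, -0.3043, -0.1236)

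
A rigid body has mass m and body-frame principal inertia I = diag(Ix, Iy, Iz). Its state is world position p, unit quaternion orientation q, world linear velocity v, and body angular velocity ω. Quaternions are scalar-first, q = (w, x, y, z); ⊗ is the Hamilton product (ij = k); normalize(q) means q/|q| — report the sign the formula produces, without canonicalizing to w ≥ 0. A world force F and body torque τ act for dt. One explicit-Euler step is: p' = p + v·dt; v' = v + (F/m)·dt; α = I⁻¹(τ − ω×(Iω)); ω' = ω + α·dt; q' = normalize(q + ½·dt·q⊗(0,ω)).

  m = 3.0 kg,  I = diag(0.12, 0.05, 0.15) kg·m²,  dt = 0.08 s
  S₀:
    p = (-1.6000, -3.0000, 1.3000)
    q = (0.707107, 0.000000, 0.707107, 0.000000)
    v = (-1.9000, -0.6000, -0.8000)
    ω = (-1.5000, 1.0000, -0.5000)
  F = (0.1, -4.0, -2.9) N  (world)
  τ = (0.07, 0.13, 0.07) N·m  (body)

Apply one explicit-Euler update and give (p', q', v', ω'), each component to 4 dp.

p' = (-1.7520, -3.0480, 1.2360)
q' = (0.6769, -0.0564, 0.7333, 0.0282)
v' = (-1.8973, -0.7067, -0.8773)
ω' = (-1.4200, 1.2440, -0.5187)

p' = p + v·dt = (-1.7520, -3.0480, 1.2360)
v' = v + a·dt = (-1.8973, -0.7067, -0.8773)
(τ − ω×Iω)/I = (1.0000, 3.0500, -0.2333)
new body rate ω' = (-1.4200, 1.2440, -0.5187)
2q̇ = q⊗(0,ω) = (-0.7071070, -1.4142140, 0.7071070, 0.7071070)
q' = normalize(q + ½dt·q⊗(0,ω)) = (0.6769, -0.0564, 0.7333, 0.0282)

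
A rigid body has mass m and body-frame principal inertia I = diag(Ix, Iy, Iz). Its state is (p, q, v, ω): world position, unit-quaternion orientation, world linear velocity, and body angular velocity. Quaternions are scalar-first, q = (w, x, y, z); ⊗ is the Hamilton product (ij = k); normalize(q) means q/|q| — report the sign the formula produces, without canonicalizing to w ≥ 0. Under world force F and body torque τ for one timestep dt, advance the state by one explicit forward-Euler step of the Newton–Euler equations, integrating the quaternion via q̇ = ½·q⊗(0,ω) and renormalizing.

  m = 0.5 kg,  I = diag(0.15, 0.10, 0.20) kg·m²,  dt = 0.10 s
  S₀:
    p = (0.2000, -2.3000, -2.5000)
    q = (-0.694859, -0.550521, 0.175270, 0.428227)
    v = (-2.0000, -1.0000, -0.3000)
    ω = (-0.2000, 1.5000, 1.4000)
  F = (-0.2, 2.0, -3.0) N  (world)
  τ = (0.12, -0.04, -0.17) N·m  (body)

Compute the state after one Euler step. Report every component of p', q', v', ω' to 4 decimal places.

p' = (0.0000, -2.4000, -2.5300)
q' = (-0.7396, -0.5605, 0.1566, 0.3383)
v' = (-2.0400, -0.6000, -0.9000)
ω' = (-0.2600, 1.4460, 1.3075)

linear accel F/m = (-0.4000, 4.0000, -6.0000)
p + v·dt = (0.0000, -2.4000, -2.5300)
v' = v + a·dt = (-2.0400, -0.6000, -0.9000)
precession coupling ω×(Iω) = (0.2100, 0.0140, 0.0150)
angular accel α = (-0.6000, -0.5400, -0.9250)
new body rate ω' = (-0.2600, 1.4460, 1.3075)
Hamilton product q⊗(0,ω) = (-0.9725270, -0.2579907, -0.3572045, -1.7635301)
q + ½dt·q⊗(0,ω), renormalized = (-0.7396, -0.5605, 0.1566, 0.3383)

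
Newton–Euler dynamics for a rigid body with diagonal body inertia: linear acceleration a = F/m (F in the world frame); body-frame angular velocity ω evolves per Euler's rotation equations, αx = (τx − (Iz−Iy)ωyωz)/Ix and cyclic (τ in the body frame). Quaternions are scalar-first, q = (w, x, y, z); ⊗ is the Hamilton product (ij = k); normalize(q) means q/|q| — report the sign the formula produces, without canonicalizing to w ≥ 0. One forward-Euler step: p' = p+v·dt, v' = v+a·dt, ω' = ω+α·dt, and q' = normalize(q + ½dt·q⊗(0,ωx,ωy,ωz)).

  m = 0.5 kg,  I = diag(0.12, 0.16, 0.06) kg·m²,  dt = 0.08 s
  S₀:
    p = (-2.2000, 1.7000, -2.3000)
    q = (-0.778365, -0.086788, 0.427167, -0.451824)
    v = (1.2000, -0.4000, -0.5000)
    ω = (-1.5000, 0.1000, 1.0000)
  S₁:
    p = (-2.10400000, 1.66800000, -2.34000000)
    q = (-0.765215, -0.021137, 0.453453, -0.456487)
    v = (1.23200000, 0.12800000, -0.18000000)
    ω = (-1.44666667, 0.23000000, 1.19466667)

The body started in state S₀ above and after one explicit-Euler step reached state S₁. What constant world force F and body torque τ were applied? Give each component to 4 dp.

velocity change Δv = (0.03200000, 0.52800000, 0.32000000)
m·(v₁−v₀)/dt = (0.2000, 3.3000, 2.0000)
rate change Δω = (0.05333333, 0.13000000, 0.19466667)
gyro term ω₀×Iω₀ = (-0.0100, -0.0900, -0.0060)
I·α + gyro = (0.0700, 0.1700, 0.1400)

F = (0.2000, 3.3000, 2.0000)
τ = (0.0700, 0.1700, 0.1400)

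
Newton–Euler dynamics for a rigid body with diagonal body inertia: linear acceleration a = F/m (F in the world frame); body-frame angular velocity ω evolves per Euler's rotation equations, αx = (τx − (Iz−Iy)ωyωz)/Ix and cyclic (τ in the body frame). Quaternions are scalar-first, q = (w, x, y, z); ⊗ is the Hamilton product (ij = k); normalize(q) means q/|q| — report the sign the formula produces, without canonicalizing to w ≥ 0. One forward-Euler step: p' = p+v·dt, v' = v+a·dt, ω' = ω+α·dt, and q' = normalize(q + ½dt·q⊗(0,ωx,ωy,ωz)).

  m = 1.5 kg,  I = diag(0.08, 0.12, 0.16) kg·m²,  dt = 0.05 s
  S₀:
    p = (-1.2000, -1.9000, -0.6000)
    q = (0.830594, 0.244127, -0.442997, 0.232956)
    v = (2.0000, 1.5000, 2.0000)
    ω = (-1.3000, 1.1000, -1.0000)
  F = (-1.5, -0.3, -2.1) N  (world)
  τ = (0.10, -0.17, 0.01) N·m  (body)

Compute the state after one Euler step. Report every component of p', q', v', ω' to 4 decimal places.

p' = p + v·dt = (-1.1000, -1.8250, -0.5000)
new velocity v' = (1.9500, 1.4900, 1.9300)
α = I⁻¹(τ − ω×Iω) = (1.8000, -0.5500, 0.4200)
ω' = ω + α·dt = (-1.2100, 1.0725, -0.9790)
q⊗(0,ω) = (1.0376178, -0.8930268, 0.8549376, -1.1379504)
updated quaternion q' = (0.8555, 0.2215, -0.4211, 0.2043)

p' = (-1.1000, -1.8250, -0.5000)
q' = (0.8555, 0.2215, -0.4211, 0.2043)
v' = (1.9500, 1.4900, 1.9300)
ω' = (-1.2100, 1.0725, -0.9790)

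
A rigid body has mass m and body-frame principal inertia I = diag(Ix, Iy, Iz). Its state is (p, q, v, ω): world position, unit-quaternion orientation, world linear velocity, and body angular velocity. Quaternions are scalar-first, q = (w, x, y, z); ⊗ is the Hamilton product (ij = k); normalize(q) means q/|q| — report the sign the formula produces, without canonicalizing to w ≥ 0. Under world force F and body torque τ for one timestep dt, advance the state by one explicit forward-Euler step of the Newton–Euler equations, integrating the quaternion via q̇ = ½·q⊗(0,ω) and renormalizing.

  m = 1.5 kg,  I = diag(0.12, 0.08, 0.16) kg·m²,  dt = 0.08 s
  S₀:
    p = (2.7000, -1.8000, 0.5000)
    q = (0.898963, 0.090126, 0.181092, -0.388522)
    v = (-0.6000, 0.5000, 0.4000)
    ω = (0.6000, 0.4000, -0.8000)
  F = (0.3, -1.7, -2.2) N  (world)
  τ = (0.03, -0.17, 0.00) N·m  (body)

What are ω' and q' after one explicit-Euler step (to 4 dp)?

ω' = (0.6371, 0.2108, -0.7952)
q' = (0.8807, 0.1120, 0.1889, -0.4198)

α = I⁻¹(τ − ω×Iω) = (0.4633, -2.3650, 0.0600)
ω + α·dt = (0.6371, 0.2108, -0.7952)
2q̇ = q⊗(0,ω) = (-0.4373300, 0.5499130, 0.1985728, -0.7917752)
updated quaternion q' = (0.8807, 0.1120, 0.1889, -0.4198)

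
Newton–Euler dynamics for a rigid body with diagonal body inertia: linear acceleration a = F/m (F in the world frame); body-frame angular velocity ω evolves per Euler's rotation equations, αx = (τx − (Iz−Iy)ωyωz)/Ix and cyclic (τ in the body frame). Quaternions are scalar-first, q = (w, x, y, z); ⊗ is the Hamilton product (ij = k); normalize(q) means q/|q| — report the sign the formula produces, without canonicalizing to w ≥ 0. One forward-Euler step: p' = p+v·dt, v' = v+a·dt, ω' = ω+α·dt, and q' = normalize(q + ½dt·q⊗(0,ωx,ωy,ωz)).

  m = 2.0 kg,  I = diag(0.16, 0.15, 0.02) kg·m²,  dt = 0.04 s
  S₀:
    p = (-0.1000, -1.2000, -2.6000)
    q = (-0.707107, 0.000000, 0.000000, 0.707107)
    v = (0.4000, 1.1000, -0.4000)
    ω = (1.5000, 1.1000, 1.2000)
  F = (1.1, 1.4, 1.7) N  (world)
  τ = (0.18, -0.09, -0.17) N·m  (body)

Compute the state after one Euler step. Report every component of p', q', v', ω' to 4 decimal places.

gyro term ω×Iω = (-0.1716, 0.2520, -0.0165)
(τ − ω×Iω)/I = (2.1975, -2.2800, -7.6750)
ω' = ω + α·dt = (1.5879, 1.0088, 0.8930)
q⊗(0,ω) = (-0.8485284, -1.8384782, 0.2828428, -0.8485284)
q' = normalize(q + ½dt·q⊗(0,ω)) = (-0.7234, -0.0367, 0.0057, 0.6895)
a = F/m = (0.5500, 0.7000, 0.8500)
p' = p + v·dt = (-0.0840, -1.1560, -2.6160)
v' = v + a·dt = (0.4220, 1.1280, -0.3660)

p' = (-0.0840, -1.1560, -2.6160)
q' = (-0.7234, -0.0367, 0.0057, 0.6895)
v' = (0.4220, 1.1280, -0.3660)
ω' = (1.5879, 1.0088, 0.8930)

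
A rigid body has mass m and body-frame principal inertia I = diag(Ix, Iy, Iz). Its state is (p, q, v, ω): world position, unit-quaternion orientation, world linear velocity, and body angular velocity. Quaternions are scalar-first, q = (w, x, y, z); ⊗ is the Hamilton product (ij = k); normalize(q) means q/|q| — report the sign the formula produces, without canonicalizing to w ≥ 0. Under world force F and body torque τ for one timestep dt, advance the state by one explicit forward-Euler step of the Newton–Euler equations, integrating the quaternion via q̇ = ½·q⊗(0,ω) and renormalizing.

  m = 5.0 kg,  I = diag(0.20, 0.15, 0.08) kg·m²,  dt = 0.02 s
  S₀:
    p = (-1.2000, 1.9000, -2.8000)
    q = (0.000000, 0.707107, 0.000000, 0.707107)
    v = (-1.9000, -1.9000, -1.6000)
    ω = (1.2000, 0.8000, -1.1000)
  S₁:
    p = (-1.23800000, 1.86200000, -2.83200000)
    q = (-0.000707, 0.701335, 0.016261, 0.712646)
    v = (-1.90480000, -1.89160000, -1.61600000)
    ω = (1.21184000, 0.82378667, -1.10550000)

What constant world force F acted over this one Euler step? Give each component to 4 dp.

v₁ − v₀ = (-0.00480000, 0.00840000, -0.01600000)
m·(v₁−v₀)/dt = (-1.2000, 2.1000, -4.0000)

F = (-1.2000, 2.1000, -4.0000)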